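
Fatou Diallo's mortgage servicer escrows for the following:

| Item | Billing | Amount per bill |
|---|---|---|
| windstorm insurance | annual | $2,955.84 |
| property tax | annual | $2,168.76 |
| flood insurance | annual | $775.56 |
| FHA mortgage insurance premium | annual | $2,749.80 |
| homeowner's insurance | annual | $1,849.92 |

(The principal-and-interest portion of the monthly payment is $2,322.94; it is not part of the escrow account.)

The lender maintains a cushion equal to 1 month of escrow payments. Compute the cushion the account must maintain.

$874.99

Windstorm insurance: $2,955.84 annually
Property tax: $2,168.76 annually
Flood insurance: $775.56 annually
FHA mortgage insurance premium: $2,749.80 annually
Homeowner's insurance: $1,849.92 annually
Total per year = $10,499.88
Per month = $10,499.88 / 12 = $874.99
Reserve = 1 × $874.99 = $874.99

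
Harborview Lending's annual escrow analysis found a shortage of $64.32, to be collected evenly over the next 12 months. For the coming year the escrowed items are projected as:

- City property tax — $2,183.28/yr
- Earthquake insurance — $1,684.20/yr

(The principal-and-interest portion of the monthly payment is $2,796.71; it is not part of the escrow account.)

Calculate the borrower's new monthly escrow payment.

$327.65

City property tax — $2,183.28 annually
Earthquake insurance — $1,684.20 annually
Annual escrow total = $3,867.48
Base monthly escrow = $3,867.48 / 12 = $322.29
Shortage spread = $64.32 / 12 = $5.36/mo
New monthly escrow = $322.29 + $5.36 = $327.65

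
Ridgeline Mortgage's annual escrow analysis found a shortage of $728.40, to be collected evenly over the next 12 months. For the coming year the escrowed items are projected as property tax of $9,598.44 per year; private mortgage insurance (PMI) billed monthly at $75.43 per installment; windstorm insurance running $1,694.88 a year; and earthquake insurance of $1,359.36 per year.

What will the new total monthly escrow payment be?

$1,190.52

Property tax: $9,598.44 per year
Private mortgage insurance (PMI): $75.43 × 12 = $905.16 per year
Windstorm insurance: $1,694.88 per year
Earthquake insurance: $1,359.36 per year
Yearly total = $9,598.44 + $905.16 + $1,694.88 + $1,359.36 = $13,557.84
Monthly = $13,557.84 / 12 = $1,129.82
Shortage spread = $728.40 ÷ 12 = $60.70/mo
New monthly escrow = $1,129.82 + $60.70 = $1,190.52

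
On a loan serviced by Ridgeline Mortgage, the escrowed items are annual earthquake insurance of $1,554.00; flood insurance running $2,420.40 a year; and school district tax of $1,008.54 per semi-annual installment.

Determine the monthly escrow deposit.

Earthquake insurance: $1,554.00 per year
Flood insurance: $2,420.40 per year
School district tax: $1,008.54 × 2 = $2,017.08 per year
Yearly total = $1,554.00 + $2,420.40 + $2,017.08 = $5,991.48
Per month = $5,991.48 / 12 = $499.29

$499.29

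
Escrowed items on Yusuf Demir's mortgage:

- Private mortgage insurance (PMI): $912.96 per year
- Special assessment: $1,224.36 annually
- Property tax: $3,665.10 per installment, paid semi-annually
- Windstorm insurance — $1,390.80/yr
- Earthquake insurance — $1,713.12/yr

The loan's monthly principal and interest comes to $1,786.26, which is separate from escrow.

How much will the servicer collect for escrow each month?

$1,047.62

Private mortgage insurance (PMI): $912.96 per year
Special assessment: $1,224.36 per year
Property tax: $3,665.10 × 2 = $7,330.20 per year
Windstorm insurance: $1,390.80 per year
Earthquake insurance: $1,713.12 per year
Yearly total = $912.96 + $1,224.36 + $7,330.20 + $1,390.80 + $1,713.12 = $12,571.44
Base monthly escrow = $12,571.44 / 12 = $1,047.62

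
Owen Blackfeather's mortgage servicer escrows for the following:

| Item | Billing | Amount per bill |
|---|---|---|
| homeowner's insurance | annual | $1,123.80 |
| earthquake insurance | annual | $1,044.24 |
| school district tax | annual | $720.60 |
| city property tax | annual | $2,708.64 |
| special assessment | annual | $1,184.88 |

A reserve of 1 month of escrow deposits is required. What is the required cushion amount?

$565.18

Homeowner's insurance — $1,123.80 per year
Earthquake insurance — $1,044.24 per year
School district tax — $720.60 per year
City property tax — $2,708.64 per year
Special assessment — $1,184.88 per year
Combined annual = $1,123.80 + $1,044.24 + $720.60 + $2,708.64 + $1,184.88 = $6,782.16
Per month = $6,782.16 / 12 = $565.18
Reserve = 1 × $565.18 = $565.18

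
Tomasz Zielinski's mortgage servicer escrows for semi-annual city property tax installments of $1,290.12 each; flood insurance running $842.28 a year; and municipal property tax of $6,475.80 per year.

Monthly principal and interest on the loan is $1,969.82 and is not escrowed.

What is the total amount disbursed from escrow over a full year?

City property tax — $1,290.12 × 2 = $2,580.24 annually
Flood insurance — $842.28 annually
Municipal property tax — $6,475.80 annually
Total annual escrow = $2,580.24 + $842.28 + $6,475.80 = $9,898.32

$9,898.32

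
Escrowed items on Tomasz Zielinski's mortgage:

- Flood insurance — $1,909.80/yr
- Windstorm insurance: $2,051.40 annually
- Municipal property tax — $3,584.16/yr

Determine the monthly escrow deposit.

$628.78

Flood insurance: $1,909.80 annually
Windstorm insurance: $2,051.40 annually
Municipal property tax: $3,584.16 annually
Yearly total = $1,909.80 + $2,051.40 + $3,584.16 = $7,545.36
Monthly = $7,545.36 ÷ 12 = $628.78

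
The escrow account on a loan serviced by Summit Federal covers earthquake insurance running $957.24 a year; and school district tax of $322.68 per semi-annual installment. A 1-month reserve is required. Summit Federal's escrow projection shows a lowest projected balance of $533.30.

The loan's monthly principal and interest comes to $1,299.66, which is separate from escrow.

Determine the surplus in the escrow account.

$399.75

Earthquake insurance — $957.24 per year
School district tax — $322.68 × 2 = $645.36 per year
Yearly total = $957.24 + $645.36 = $1,602.60
Per month = $1,602.60 ÷ 12 = $133.55
Required reserve = 1 × $133.55 = $133.55
Excess over cushion: $533.30 − $133.55 = $399.75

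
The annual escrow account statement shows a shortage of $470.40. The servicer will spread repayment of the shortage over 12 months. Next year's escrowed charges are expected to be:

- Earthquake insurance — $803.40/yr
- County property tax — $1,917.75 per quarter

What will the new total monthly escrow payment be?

$745.40

Earthquake insurance = $803.40
County property tax = $1,917.75 × 4 = $7,671.00
Total per year = $803.40 + $7,671.00 = $8,474.40
Monthly = $8,474.40 ÷ 12 = $706.20
Monthly shortage recovery: $470.40 / 12 = $39.20
Adjusted monthly = $706.20 + $39.20 = $745.40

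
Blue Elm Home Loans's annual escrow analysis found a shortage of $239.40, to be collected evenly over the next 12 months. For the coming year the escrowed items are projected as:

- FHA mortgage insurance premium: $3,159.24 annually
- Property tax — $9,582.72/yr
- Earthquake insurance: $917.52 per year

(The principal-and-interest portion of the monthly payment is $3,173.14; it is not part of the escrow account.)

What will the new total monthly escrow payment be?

FHA mortgage insurance premium — $3,159.24/yr
Property tax — $9,582.72/yr
Earthquake insurance — $917.52/yr
Yearly total = $13,659.48
Per month = $13,659.48 ÷ 12 = $1,138.29
Monthly shortage recovery: $239.40 / 12 = $19.95
Adjusted monthly = $1,138.29 + $19.95 = $1,158.24

$1,158.24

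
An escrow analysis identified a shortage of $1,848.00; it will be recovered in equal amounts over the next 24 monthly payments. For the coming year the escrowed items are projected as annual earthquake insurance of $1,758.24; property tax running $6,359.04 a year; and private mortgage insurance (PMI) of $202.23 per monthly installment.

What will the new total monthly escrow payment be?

Earthquake insurance: $1,758.24 annually
Property tax: $6,359.04 annually
Private mortgage insurance (PMI): $202.23 × 12 = $2,426.76 annually
Annual escrow total = $10,544.04
Monthly = $10,544.04 ÷ 12 = $878.67
Monthly shortage recovery: $1,848.00 / 24 = $77.00
Adjusted monthly = $878.67 + $77.00 = $955.67

$955.67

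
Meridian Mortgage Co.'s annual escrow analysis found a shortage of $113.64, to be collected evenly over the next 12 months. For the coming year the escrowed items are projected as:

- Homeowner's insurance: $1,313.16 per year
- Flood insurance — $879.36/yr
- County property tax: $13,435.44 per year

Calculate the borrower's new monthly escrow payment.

$1,311.80

Homeowner's insurance = $1,313.16 annually
Flood insurance = $879.36 annually
County property tax = $13,435.44 annually
Total annual escrow = $15,627.96
Monthly escrow = $15,627.96 / 12 = $1,302.33
Shortage spread = $113.64 ÷ 12 = $9.47/mo
New monthly escrow = $1,302.33 + $9.47 = $1,311.80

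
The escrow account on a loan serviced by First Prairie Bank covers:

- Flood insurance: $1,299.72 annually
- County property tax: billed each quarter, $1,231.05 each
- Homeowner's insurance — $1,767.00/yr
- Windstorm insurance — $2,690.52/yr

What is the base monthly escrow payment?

$890.12

Flood insurance = $1,299.72 annually
County property tax = $1,231.05 × 4 = $4,924.20 annually
Homeowner's insurance = $1,767.00 annually
Windstorm insurance = $2,690.52 annually
Yearly total = $10,681.44
Per month = $10,681.44 ÷ 12 = $890.12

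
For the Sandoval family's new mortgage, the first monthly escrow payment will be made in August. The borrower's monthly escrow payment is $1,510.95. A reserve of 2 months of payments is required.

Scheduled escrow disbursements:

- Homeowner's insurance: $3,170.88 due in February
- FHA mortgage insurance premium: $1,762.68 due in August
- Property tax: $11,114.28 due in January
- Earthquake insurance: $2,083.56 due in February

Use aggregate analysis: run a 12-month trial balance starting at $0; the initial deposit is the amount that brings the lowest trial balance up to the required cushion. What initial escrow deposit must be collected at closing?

$10,576.65

Cushion = 2 × $1,510.95 = $3,021.90
Trial balance (start $0, +$1,510.95 each month, − disbursements):
  Aug: +$1,510.95 − $1,762.68 → -$251.73
  Sep: +$1,510.95 → $1,259.22
  Oct: +$1,510.95 → $2,770.17
  Nov: +$1,510.95 → $4,281.12
  Dec: +$1,510.95 → $5,792.07
  Jan: +$1,510.95 − $11,114.28 → -$3,811.26
  Feb: +$1,510.95 − $5,254.44 → -$7,554.75
  Mar: +$1,510.95 → -$6,043.80
  Apr: +$1,510.95 → -$4,532.85
  May: +$1,510.95 → -$3,021.90
  Jun: +$1,510.95 → -$1,510.95
  Jul: +$1,510.95 → $0.00
Lowest trial balance = -$7,554.75 (Feb)
Initial deposit = cushion − low point = $3,021.90 − (-$7,554.75) = $10,576.65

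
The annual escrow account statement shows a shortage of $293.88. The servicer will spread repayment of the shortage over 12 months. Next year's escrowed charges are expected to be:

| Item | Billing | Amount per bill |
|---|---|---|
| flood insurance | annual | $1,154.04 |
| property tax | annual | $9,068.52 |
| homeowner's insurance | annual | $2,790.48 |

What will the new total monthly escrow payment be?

$1,108.91

Flood insurance — $1,154.04 annually
Property tax — $9,068.52 annually
Homeowner's insurance — $2,790.48 annually
Annual escrow total = $1,154.04 + $9,068.52 + $2,790.48 = $13,013.04
Base monthly escrow = $13,013.04 ÷ 12 = $1,084.42
Monthly shortage recovery: $293.88 / 12 = $24.49
Adjusted monthly = $1,084.42 + $24.49 = $1,108.91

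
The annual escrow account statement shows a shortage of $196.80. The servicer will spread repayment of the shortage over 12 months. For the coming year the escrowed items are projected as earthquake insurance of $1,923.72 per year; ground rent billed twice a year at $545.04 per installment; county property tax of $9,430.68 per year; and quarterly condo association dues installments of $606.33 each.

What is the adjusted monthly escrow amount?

$1,255.55

Earthquake insurance — $1,923.72 annually
Ground rent — $545.04 × 2 = $1,090.08 annually
County property tax — $9,430.68 annually
Condo association dues — $606.33 × 4 = $2,425.32 annually
Annual escrow total = $14,869.80
Monthly = $14,869.80 / 12 = $1,239.15
Shortage spread = $196.80 ÷ 12 = $16.40/mo
Adjusted monthly = $1,239.15 + $16.40 = $1,255.55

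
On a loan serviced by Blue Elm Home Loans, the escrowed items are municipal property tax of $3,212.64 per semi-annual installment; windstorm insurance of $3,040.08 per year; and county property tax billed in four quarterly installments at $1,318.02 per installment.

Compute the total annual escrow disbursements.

$14,737.44

Municipal property tax: $3,212.64 × 2 = $6,425.28/yr
Windstorm insurance: $3,040.08/yr
County property tax: $1,318.02 × 4 = $5,272.08/yr
Total per year = $6,425.28 + $3,040.08 + $5,272.08 = $14,737.44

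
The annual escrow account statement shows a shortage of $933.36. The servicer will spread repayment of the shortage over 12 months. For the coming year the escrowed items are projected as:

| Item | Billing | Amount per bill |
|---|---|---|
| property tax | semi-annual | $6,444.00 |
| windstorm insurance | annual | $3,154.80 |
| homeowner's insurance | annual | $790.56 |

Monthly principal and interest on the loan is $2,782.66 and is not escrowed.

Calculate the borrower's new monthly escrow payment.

Property tax — $6,444.00 × 2 = $12,888.00/yr
Windstorm insurance — $3,154.80/yr
Homeowner's insurance — $790.56/yr
Total annual escrow = $12,888.00 + $3,154.80 + $790.56 = $16,833.36
Monthly escrow = $16,833.36 ÷ 12 = $1,402.78
Shortage spread = $933.36 ÷ 12 = $77.78/mo
Adjusted monthly = $1,402.78 + $77.78 = $1,480.56

$1,480.56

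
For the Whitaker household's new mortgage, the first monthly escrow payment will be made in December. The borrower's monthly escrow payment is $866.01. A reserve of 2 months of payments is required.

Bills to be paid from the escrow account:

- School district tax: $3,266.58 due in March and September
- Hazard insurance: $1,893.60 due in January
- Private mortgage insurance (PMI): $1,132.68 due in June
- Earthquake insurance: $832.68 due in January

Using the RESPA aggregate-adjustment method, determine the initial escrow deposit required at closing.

$4,260.84

Cushion = 2 × $866.01 = $1,732.02
Trial balance (start $0, +$866.01 each month, − disbursements):
  Dec: +$866.01 → $866.01
  Jan: +$866.01 − $2,726.28 → -$994.26
  Feb: +$866.01 → -$128.25
  Mar: +$866.01 − $3,266.58 → -$2,528.82
  Apr: +$866.01 → -$1,662.81
  May: +$866.01 → -$796.80
  Jun: +$866.01 − $1,132.68 → -$1,063.47
  Jul: +$866.01 → -$197.46
  Aug: +$866.01 → $668.55
  Sep: +$866.01 − $3,266.58 → -$1,732.02
  Oct: +$866.01 → -$866.01
  Nov: +$866.01 → $0.00
Lowest trial balance = -$2,528.82 (Mar)
Initial deposit = cushion − low point = $1,732.02 − (-$2,528.82) = $4,260.84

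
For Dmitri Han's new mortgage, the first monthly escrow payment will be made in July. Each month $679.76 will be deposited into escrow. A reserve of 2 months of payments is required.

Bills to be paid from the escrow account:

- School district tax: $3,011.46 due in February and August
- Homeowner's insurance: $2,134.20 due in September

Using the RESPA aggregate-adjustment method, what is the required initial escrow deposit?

$4,465.90

Cushion = 2 × $679.76 = $1,359.52
Trial balance (start $0, +$679.76 each month, − disbursements):
  Jul: +$679.76 → $679.76
  Aug: +$679.76 − $3,011.46 → -$1,651.94
  Sep: +$679.76 − $2,134.20 → -$3,106.38
  Oct: +$679.76 → -$2,426.62
  Nov: +$679.76 → -$1,746.86
  Dec: +$679.76 → -$1,067.10
  Jan: +$679.76 → -$387.34
  Feb: +$679.76 − $3,011.46 → -$2,719.04
  Mar: +$679.76 → -$2,039.28
  Apr: +$679.76 → -$1,359.52
  May: +$679.76 → -$679.76
  Jun: +$679.76 → $0.00
Lowest trial balance = -$3,106.38 (Sep)
Initial deposit = cushion − low point = $1,359.52 − (-$3,106.38) = $4,465.90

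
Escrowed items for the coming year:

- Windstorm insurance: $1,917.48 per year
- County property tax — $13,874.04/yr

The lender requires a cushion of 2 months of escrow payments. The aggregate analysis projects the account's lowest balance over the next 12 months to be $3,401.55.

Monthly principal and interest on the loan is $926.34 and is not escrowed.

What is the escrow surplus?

$769.63

Windstorm insurance — $1,917.48/yr
County property tax — $13,874.04/yr
Annual escrow total = $1,917.48 + $13,874.04 = $15,791.52
Per month = $15,791.52 ÷ 12 = $1,315.96
Cushion = 2 × $1,315.96 = $2,631.92
Excess over cushion: $3,401.55 − $2,631.92 = $769.63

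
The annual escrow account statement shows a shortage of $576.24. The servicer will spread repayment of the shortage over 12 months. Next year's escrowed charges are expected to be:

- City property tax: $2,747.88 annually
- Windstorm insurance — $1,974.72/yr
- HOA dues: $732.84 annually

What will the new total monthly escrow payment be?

$502.64

City property tax = $2,747.88 annually
Windstorm insurance = $1,974.72 annually
HOA dues = $732.84 annually
Annual escrow total = $2,747.88 + $1,974.72 + $732.84 = $5,455.44
Monthly escrow = $5,455.44 ÷ 12 = $454.62
Shortage spread = $576.24 / 12 = $48.02/mo
New monthly escrow = $454.62 + $48.02 = $502.64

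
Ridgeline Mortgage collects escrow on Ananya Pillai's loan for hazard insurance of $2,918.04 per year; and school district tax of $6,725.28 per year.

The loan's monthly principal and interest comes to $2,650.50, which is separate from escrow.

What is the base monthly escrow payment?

Hazard insurance = $2,918.04 annually
School district tax = $6,725.28 annually
Annual escrow total = $2,918.04 + $6,725.28 = $9,643.32
Monthly escrow = $9,643.32 ÷ 12 = $803.61

$803.61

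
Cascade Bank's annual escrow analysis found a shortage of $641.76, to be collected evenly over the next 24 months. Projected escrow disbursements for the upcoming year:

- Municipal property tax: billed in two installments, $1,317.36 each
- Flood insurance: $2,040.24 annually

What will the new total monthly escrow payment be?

Municipal property tax — $1,317.36 × 2 = $2,634.72 per year
Flood insurance — $2,040.24 per year
Yearly total = $4,674.96
Base monthly escrow = $4,674.96 ÷ 12 = $389.58
Shortage per month = $641.76 / 24 = $26.74
New monthly escrow = $389.58 + $26.74 = $416.32

$416.32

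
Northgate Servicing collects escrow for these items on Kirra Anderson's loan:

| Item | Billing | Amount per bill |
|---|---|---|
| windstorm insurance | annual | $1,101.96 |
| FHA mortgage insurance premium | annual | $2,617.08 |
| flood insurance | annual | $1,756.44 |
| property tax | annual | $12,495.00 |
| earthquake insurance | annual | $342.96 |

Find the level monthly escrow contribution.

$1,526.12

Windstorm insurance = $1,101.96
FHA mortgage insurance premium = $2,617.08
Flood insurance = $1,756.44
Property tax = $12,495.00
Earthquake insurance = $342.96
Total per year = $18,313.44
Base monthly escrow = $18,313.44 / 12 = $1,526.12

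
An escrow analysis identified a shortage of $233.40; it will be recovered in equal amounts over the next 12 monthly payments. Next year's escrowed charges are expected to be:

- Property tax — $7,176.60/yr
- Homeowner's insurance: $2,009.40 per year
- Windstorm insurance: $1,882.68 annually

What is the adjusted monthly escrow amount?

$941.84

Property tax — $7,176.60/yr
Homeowner's insurance — $2,009.40/yr
Windstorm insurance — $1,882.68/yr
Total per year = $11,068.68
Base monthly escrow = $11,068.68 ÷ 12 = $922.39
Shortage spread = $233.40 / 12 = $19.45/mo
New monthly escrow = $922.39 + $19.45 = $941.84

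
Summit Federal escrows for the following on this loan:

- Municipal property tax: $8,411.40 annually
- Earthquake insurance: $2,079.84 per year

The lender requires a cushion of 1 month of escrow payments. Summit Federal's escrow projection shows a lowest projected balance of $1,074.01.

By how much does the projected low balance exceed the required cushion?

Municipal property tax: $8,411.40/yr
Earthquake insurance: $2,079.84/yr
Total per year = $10,491.24
Base monthly escrow = $10,491.24 ÷ 12 = $874.27
Required cushion = 1 × $874.27 = $874.27
Excess over cushion: $1,074.01 − $874.27 = $199.74

$199.74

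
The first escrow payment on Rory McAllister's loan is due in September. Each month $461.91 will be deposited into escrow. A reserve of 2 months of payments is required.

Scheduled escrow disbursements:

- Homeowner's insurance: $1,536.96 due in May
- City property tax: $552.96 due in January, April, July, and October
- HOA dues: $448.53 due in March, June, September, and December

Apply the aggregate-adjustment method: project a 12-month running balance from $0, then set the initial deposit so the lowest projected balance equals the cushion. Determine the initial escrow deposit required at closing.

$1,385.73

Cushion = 2 × $461.91 = $923.82
Trial balance (start $0, +$461.91 each month, − disbursements):
  Sep: +$461.91 − $448.53 → $13.38
  Oct: +$461.91 − $552.96 → -$77.67
  Nov: +$461.91 → $384.24
  Dec: +$461.91 − $448.53 → $397.62
  Jan: +$461.91 − $552.96 → $306.57
  Feb: +$461.91 → $768.48
  Mar: +$461.91 − $448.53 → $781.86
  Apr: +$461.91 − $552.96 → $690.81
  May: +$461.91 − $1,536.96 → -$384.24
  Jun: +$461.91 − $448.53 → -$370.86
  Jul: +$461.91 − $552.96 → -$461.91
  Aug: +$461.91 → $0.00
Lowest trial balance = -$461.91 (Jul)
Initial deposit = cushion − low point = $923.82 − (-$461.91) = $1,385.73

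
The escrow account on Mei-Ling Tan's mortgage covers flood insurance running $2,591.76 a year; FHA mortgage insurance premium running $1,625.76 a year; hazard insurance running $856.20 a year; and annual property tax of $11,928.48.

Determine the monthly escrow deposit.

Flood insurance = $2,591.76/yr
FHA mortgage insurance premium = $1,625.76/yr
Hazard insurance = $856.20/yr
Property tax = $11,928.48/yr
Total annual escrow = $17,002.20
Monthly escrow = $17,002.20 ÷ 12 = $1,416.85

$1,416.85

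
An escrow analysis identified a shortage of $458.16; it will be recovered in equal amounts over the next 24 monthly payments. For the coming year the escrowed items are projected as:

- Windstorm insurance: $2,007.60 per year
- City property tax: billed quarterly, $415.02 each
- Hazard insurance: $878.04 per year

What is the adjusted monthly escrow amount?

$397.90

Windstorm insurance = $2,007.60/yr
City property tax = $415.02 × 4 = $1,660.08/yr
Hazard insurance = $878.04/yr
Yearly total = $4,545.72
Monthly escrow = $4,545.72 / 12 = $378.81
Monthly shortage recovery: $458.16 ÷ 24 = $19.09
Adjusted monthly = $378.81 + $19.09 = $397.90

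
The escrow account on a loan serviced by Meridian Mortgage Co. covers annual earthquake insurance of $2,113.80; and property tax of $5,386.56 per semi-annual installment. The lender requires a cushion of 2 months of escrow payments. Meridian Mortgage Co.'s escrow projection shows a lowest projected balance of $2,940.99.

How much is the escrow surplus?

Earthquake insurance = $2,113.80 per year
Property tax = $5,386.56 × 2 = $10,773.12 per year
Yearly total = $12,886.92
Base monthly escrow = $12,886.92 ÷ 12 = $1,073.91
Cushion = 2 × $1,073.91 = $2,147.82
Surplus = $2,940.99 − $2,147.82 = $793.17

$793.17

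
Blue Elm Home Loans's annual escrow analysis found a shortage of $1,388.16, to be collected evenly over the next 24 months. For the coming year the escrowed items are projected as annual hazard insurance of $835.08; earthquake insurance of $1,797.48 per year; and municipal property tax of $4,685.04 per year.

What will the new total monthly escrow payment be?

Hazard insurance = $835.08 per year
Earthquake insurance = $1,797.48 per year
Municipal property tax = $4,685.04 per year
Yearly total = $7,317.60
Base monthly escrow = $7,317.60 / 12 = $609.80
Shortage per month = $1,388.16 ÷ 24 = $57.84
New monthly escrow = $609.80 + $57.84 = $667.64

$667.64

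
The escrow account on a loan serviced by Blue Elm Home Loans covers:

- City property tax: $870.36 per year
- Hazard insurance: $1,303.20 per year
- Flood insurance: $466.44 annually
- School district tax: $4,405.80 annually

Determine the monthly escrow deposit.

City property tax = $870.36
Hazard insurance = $1,303.20
Flood insurance = $466.44
School district tax = $4,405.80
Yearly total = $7,045.80
Monthly = $7,045.80 / 12 = $587.15

$587.15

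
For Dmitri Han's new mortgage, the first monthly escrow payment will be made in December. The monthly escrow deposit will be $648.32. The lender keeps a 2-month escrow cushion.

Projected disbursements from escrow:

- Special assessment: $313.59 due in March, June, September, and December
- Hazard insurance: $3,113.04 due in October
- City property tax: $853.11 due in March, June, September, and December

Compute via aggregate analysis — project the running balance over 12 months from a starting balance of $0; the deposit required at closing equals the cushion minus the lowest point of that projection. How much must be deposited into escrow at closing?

$1,944.96

Cushion = 2 × $648.32 = $1,296.64
Trial balance (start $0, +$648.32 each month, − disbursements):
  Dec: +$648.32 − $1,166.70 → -$518.38
  Jan: +$648.32 → $129.94
  Feb: +$648.32 → $778.26
  Mar: +$648.32 − $1,166.70 → $259.88
  Apr: +$648.32 → $908.20
  May: +$648.32 → $1,556.52
  Jun: +$648.32 − $1,166.70 → $1,038.14
  Jul: +$648.32 → $1,686.46
  Aug: +$648.32 → $2,334.78
  Sep: +$648.32 − $1,166.70 → $1,816.40
  Oct: +$648.32 − $3,113.04 → -$648.32
  Nov: +$648.32 → $0.00
Lowest trial balance = -$648.32 (Oct)
Initial deposit = cushion − low point = $1,296.64 − (-$648.32) = $1,944.96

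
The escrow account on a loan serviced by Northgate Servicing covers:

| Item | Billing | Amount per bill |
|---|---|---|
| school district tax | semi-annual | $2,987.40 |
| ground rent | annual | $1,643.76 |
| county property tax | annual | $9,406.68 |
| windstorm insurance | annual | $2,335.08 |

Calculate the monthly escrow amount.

School district tax = $2,987.40 × 2 = $5,974.80 per year
Ground rent = $1,643.76 per year
County property tax = $9,406.68 per year
Windstorm insurance = $2,335.08 per year
Combined annual = $5,974.80 + $1,643.76 + $9,406.68 + $2,335.08 = $19,360.32
Base monthly escrow = $19,360.32 ÷ 12 = $1,613.36

$1,613.36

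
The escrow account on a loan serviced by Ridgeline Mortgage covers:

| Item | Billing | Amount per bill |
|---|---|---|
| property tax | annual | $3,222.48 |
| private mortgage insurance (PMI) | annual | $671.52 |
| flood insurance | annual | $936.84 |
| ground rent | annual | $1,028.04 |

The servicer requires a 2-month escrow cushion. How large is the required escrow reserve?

$976.48

Property tax = $3,222.48 annually
Private mortgage insurance (PMI) = $671.52 annually
Flood insurance = $936.84 annually
Ground rent = $1,028.04 annually
Combined annual = $3,222.48 + $671.52 + $936.84 + $1,028.04 = $5,858.88
Monthly = $5,858.88 / 12 = $488.24
Cushion = 2 × $488.24 = $976.48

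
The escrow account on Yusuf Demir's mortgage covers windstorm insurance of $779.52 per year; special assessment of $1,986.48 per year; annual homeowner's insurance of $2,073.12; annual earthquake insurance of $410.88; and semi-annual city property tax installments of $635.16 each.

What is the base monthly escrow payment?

$543.36

Windstorm insurance — $779.52 annually
Special assessment — $1,986.48 annually
Homeowner's insurance — $2,073.12 annually
Earthquake insurance — $410.88 annually
City property tax — $635.16 × 2 = $1,270.32 annually
Total per year = $6,520.32
Monthly = $6,520.32 ÷ 12 = $543.36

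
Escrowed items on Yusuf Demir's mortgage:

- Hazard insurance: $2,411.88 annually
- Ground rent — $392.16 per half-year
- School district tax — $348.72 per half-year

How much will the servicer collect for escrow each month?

$324.47

Hazard insurance = $2,411.88 annually
Ground rent = $392.16 × 2 = $784.32 annually
School district tax = $348.72 × 2 = $697.44 annually
Combined annual = $3,893.64
Per month = $3,893.64 / 12 = $324.47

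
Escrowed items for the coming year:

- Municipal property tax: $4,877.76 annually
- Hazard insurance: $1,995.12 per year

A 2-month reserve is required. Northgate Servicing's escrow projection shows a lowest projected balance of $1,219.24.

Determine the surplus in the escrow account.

Municipal property tax — $4,877.76/yr
Hazard insurance — $1,995.12/yr
Combined annual = $4,877.76 + $1,995.12 = $6,872.88
Monthly escrow = $6,872.88 / 12 = $572.74
Cushion = 2 × $572.74 = $1,145.48
Surplus = $1,219.24 − $1,145.48 = $73.76

$73.76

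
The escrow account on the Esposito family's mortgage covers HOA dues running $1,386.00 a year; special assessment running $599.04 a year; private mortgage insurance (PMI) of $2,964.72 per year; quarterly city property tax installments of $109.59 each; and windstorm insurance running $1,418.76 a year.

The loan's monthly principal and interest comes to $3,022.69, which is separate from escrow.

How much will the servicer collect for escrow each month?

HOA dues — $1,386.00
Special assessment — $599.04
Private mortgage insurance (PMI) — $2,964.72
City property tax — $109.59 × 4 = $438.36
Windstorm insurance — $1,418.76
Total per year = $1,386.00 + $599.04 + $2,964.72 + $438.36 + $1,418.76 = $6,806.88
Per month = $6,806.88 / 12 = $567.24

$567.24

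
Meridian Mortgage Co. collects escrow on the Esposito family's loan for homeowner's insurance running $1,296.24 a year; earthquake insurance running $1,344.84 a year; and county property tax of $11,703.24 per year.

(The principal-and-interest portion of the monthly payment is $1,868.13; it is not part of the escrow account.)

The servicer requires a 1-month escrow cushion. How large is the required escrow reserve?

Homeowner's insurance: $1,296.24 annually
Earthquake insurance: $1,344.84 annually
County property tax: $11,703.24 annually
Total annual escrow = $1,296.24 + $1,344.84 + $11,703.24 = $14,344.32
Monthly = $14,344.32 ÷ 12 = $1,195.36
Cushion = 1 × $1,195.36 = $1,195.36

$1,195.36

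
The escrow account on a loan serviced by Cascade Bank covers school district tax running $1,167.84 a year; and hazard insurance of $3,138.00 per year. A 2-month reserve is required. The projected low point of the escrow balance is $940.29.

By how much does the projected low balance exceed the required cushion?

$222.65

School district tax — $1,167.84 annually
Hazard insurance — $3,138.00 annually
Combined annual = $4,305.84
Base monthly escrow = $4,305.84 ÷ 12 = $358.82
Cushion = 2 × $358.82 = $717.64
Excess over cushion: $940.29 − $717.64 = $222.65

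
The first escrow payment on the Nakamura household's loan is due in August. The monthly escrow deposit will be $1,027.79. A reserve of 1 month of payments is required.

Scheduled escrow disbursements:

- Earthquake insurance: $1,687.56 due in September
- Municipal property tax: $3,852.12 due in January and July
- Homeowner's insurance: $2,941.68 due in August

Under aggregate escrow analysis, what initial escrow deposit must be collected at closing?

Cushion = 1 × $1,027.79 = $1,027.79
Trial balance (start $0, +$1,027.79 each month, − disbursements):
  Aug: +$1,027.79 − $2,941.68 → -$1,913.89
  Sep: +$1,027.79 − $1,687.56 → -$2,573.66
  Oct: +$1,027.79 → -$1,545.87
  Nov: +$1,027.79 → -$518.08
  Dec: +$1,027.79 → $509.71
  Jan: +$1,027.79 − $3,852.12 → -$2,314.62
  Feb: +$1,027.79 → -$1,286.83
  Mar: +$1,027.79 → -$259.04
  Apr: +$1,027.79 → $768.75
  May: +$1,027.79 → $1,796.54
  Jun: +$1,027.79 → $2,824.33
  Jul: +$1,027.79 − $3,852.12 → $0.00
Lowest trial balance = -$2,573.66 (Sep)
Initial deposit = cushion − low point = $1,027.79 − (-$2,573.66) = $3,601.45

$3,601.45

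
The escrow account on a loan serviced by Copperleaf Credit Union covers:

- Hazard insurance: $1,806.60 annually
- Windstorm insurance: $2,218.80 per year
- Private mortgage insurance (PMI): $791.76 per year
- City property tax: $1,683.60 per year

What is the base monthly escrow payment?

$541.73

Hazard insurance: $1,806.60 per year
Windstorm insurance: $2,218.80 per year
Private mortgage insurance (PMI): $791.76 per year
City property tax: $1,683.60 per year
Total per year = $1,806.60 + $2,218.80 + $791.76 + $1,683.60 = $6,500.76
Monthly = $6,500.76 / 12 = $541.73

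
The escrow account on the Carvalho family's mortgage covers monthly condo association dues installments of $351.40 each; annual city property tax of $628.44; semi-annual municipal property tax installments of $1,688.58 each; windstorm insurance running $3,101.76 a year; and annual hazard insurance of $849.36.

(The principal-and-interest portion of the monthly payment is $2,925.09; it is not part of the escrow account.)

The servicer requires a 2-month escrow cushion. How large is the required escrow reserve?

Condo association dues — $351.40 × 12 = $4,216.80 annually
City property tax — $628.44 annually
Municipal property tax — $1,688.58 × 2 = $3,377.16 annually
Windstorm insurance — $3,101.76 annually
Hazard insurance — $849.36 annually
Combined annual = $4,216.80 + $628.44 + $3,377.16 + $3,101.76 + $849.36 = $12,173.52
Base monthly escrow = $12,173.52 / 12 = $1,014.46
Required cushion = 2 × $1,014.46 = $2,028.92

$2,028.92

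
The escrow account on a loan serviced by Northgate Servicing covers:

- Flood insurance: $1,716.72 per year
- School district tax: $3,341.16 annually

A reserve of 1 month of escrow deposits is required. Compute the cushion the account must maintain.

Flood insurance = $1,716.72/yr
School district tax = $3,341.16/yr
Total per year = $1,716.72 + $3,341.16 = $5,057.88
Per month = $5,057.88 / 12 = $421.49
Cushion = 1 × $421.49 = $421.49

$421.49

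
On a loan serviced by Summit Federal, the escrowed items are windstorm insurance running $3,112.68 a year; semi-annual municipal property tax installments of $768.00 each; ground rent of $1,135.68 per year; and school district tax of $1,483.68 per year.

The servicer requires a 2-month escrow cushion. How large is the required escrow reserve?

$1,211.34

Windstorm insurance: $3,112.68/yr
Municipal property tax: $768.00 × 2 = $1,536.00/yr
Ground rent: $1,135.68/yr
School district tax: $1,483.68/yr
Total per year = $3,112.68 + $1,536.00 + $1,135.68 + $1,483.68 = $7,268.04
Base monthly escrow = $7,268.04 ÷ 12 = $605.67
Reserve = 2 × $605.67 = $1,211.34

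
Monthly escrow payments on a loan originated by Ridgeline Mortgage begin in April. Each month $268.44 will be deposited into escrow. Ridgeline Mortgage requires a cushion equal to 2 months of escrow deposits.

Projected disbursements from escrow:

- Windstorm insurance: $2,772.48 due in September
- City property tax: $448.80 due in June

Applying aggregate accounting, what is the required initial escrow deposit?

$2,147.52

Cushion = 2 × $268.44 = $536.88
Trial balance (start $0, +$268.44 each month, − disbursements):
  Apr: +$268.44 → $268.44
  May: +$268.44 → $536.88
  Jun: +$268.44 − $448.80 → $356.52
  Jul: +$268.44 → $624.96
  Aug: +$268.44 → $893.40
  Sep: +$268.44 − $2,772.48 → -$1,610.64
  Oct: +$268.44 → -$1,342.20
  Nov: +$268.44 → -$1,073.76
  Dec: +$268.44 → -$805.32
  Jan: +$268.44 → -$536.88
  Feb: +$268.44 → -$268.44
  Mar: +$268.44 → $0.00
Lowest trial balance = -$1,610.64 (Sep)
Initial deposit = cushion − low point = $536.88 − (-$1,610.64) = $2,147.52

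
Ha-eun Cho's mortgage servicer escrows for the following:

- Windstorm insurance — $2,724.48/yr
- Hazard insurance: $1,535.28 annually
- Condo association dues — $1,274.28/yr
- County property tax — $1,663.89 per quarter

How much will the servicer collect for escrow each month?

Windstorm insurance — $2,724.48/yr
Hazard insurance — $1,535.28/yr
Condo association dues — $1,274.28/yr
County property tax — $1,663.89 × 4 = $6,655.56/yr
Annual escrow total = $2,724.48 + $1,535.28 + $1,274.28 + $6,655.56 = $12,189.60
Monthly = $12,189.60 ÷ 12 = $1,015.80

$1,015.80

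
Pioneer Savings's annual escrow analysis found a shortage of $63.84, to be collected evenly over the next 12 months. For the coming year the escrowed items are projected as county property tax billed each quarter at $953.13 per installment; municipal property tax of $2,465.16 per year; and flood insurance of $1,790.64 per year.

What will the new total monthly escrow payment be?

$677.68

County property tax = $953.13 × 4 = $3,812.52
Municipal property tax = $2,465.16
Flood insurance = $1,790.64
Annual escrow total = $3,812.52 + $2,465.16 + $1,790.64 = $8,068.32
Per month = $8,068.32 ÷ 12 = $672.36
Shortage spread = $63.84 / 12 = $5.32/mo
Adjusted monthly = $672.36 + $5.32 = $677.68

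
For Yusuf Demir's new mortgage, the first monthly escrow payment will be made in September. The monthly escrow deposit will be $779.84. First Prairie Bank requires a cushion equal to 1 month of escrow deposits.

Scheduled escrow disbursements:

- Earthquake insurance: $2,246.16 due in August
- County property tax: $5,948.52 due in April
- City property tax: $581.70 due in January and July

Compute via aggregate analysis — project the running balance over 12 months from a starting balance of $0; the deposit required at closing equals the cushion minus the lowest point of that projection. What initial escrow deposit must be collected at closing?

$1,071.34

Cushion = 1 × $779.84 = $779.84
Trial balance (start $0, +$779.84 each month, − disbursements):
  Sep: +$779.84 → $779.84
  Oct: +$779.84 → $1,559.68
  Nov: +$779.84 → $2,339.52
  Dec: +$779.84 → $3,119.36
  Jan: +$779.84 − $581.70 → $3,317.50
  Feb: +$779.84 → $4,097.34
  Mar: +$779.84 → $4,877.18
  Apr: +$779.84 − $5,948.52 → -$291.50
  May: +$779.84 → $488.34
  Jun: +$779.84 → $1,268.18
  Jul: +$779.84 − $581.70 → $1,466.32
  Aug: +$779.84 − $2,246.16 → $0.00
Lowest trial balance = -$291.50 (Apr)
Initial deposit = cushion − low point = $779.84 − (-$291.50) = $1,071.34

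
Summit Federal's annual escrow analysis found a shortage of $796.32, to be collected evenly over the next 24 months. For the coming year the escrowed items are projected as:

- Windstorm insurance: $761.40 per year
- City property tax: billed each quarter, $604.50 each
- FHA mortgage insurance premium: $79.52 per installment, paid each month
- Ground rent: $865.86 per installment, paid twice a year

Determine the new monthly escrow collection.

$521.96

Windstorm insurance: $761.40
City property tax: $604.50 × 4 = $2,418.00
FHA mortgage insurance premium: $79.52 × 12 = $954.24
Ground rent: $865.86 × 2 = $1,731.72
Annual escrow total = $761.40 + $2,418.00 + $954.24 + $1,731.72 = $5,865.36
Base monthly escrow = $5,865.36 ÷ 12 = $488.78
Monthly shortage recovery: $796.32 / 24 = $33.18
Adjusted monthly = $488.78 + $33.18 = $521.96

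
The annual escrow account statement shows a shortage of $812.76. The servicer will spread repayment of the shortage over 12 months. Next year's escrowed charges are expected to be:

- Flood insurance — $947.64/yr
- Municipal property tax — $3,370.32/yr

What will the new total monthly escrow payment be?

Flood insurance = $947.64/yr
Municipal property tax = $3,370.32/yr
Yearly total = $947.64 + $3,370.32 = $4,317.96
Monthly = $4,317.96 / 12 = $359.83
Shortage spread = $812.76 / 12 = $67.73/mo
Adjusted monthly = $359.83 + $67.73 = $427.56

$427.56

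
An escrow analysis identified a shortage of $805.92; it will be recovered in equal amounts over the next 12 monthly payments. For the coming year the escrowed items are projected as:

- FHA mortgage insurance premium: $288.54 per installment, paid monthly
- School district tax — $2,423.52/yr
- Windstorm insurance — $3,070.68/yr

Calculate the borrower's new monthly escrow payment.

FHA mortgage insurance premium = $288.54 × 12 = $3,462.48 annually
School district tax = $2,423.52 annually
Windstorm insurance = $3,070.68 annually
Annual escrow total = $3,462.48 + $2,423.52 + $3,070.68 = $8,956.68
Base monthly escrow = $8,956.68 / 12 = $746.39
Shortage per month = $805.92 ÷ 12 = $67.16
New monthly escrow = $746.39 + $67.16 = $813.55

$813.55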